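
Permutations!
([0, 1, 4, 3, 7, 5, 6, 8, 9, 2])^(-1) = (2 9 8 7 4)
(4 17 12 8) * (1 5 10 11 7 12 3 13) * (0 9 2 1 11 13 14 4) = (0 9 2 1 5 10 13 11 7 12 8)(3 14 4 17) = [9, 5, 1, 14, 17, 10, 6, 12, 0, 2, 13, 7, 8, 11, 4, 15, 16, 3]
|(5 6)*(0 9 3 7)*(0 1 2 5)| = |(0 9 3 7 1 2 5 6)| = 8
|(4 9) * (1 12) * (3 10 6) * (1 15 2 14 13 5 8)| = 24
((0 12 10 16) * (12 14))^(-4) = ((0 14 12 10 16))^(-4) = (0 14 12 10 16)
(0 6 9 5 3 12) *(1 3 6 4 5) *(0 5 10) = (0 4 10)(1 3 12 5 6 9) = [4, 3, 2, 12, 10, 6, 9, 7, 8, 1, 0, 11, 5]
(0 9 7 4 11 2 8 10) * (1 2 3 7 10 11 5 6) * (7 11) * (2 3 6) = [9, 3, 8, 11, 5, 2, 1, 4, 7, 10, 0, 6] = (0 9 10)(1 3 11 6)(2 8 7 4 5)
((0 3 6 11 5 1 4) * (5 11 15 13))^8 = ((0 3 6 15 13 5 1 4))^8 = (15)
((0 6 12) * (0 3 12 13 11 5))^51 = ((0 6 13 11 5)(3 12))^51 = (0 6 13 11 5)(3 12)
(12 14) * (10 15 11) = (10 15 11)(12 14) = [0, 1, 2, 3, 4, 5, 6, 7, 8, 9, 15, 10, 14, 13, 12, 11]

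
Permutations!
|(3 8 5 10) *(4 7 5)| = |(3 8 4 7 5 10)| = 6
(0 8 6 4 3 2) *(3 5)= (0 8 6 4 5 3 2)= [8, 1, 0, 2, 5, 3, 4, 7, 6]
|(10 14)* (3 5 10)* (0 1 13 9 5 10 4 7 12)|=|(0 1 13 9 5 4 7 12)(3 10 14)|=24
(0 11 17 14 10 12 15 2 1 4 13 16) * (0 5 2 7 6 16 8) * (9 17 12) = (0 11 12 15 7 6 16 5 2 1 4 13 8)(9 17 14 10) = [11, 4, 1, 3, 13, 2, 16, 6, 0, 17, 9, 12, 15, 8, 10, 7, 5, 14]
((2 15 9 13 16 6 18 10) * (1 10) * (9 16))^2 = (1 2 16 18 10 15 6)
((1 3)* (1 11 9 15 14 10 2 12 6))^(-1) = (1 6 12 2 10 14 15 9 11 3)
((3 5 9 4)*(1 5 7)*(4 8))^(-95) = (1 8 7 9 3 5 4)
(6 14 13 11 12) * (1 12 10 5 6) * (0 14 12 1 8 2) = (0 14 13 11 10 5 6 12 8 2) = [14, 1, 0, 3, 4, 6, 12, 7, 2, 9, 5, 10, 8, 11, 13]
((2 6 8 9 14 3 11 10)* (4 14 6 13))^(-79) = ((2 13 4 14 3 11 10)(6 8 9))^(-79) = (2 11 14 13 10 3 4)(6 9 8)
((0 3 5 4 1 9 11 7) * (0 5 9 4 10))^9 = (0 9 7 10 3 11 5)(1 4)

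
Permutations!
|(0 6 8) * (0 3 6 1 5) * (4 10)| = 6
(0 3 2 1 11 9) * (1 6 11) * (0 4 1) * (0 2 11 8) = (0 3 11 9 4 1 2 6 8) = [3, 2, 6, 11, 1, 5, 8, 7, 0, 4, 10, 9]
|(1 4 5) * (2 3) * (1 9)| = |(1 4 5 9)(2 3)| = 4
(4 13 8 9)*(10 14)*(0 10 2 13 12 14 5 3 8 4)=(0 10 5 3 8 9)(2 13 4 12 14)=[10, 1, 13, 8, 12, 3, 6, 7, 9, 0, 5, 11, 14, 4, 2]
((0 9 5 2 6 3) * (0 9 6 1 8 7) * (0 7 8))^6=(0 1 2 5 9 3 6)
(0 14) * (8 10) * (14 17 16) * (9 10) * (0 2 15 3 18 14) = [17, 1, 15, 18, 4, 5, 6, 7, 9, 10, 8, 11, 12, 13, 2, 3, 0, 16, 14] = (0 17 16)(2 15 3 18 14)(8 9 10)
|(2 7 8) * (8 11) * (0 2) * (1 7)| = |(0 2 1 7 11 8)| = 6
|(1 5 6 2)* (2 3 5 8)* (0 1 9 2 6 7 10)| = 8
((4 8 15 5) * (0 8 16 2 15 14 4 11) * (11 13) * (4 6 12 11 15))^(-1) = ((0 8 14 6 12 11)(2 4 16)(5 13 15))^(-1) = (0 11 12 6 14 8)(2 16 4)(5 15 13)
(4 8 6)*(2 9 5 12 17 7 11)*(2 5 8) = (2 9 8 6 4)(5 12 17 7 11) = [0, 1, 9, 3, 2, 12, 4, 11, 6, 8, 10, 5, 17, 13, 14, 15, 16, 7]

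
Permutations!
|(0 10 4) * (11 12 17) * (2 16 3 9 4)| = |(0 10 2 16 3 9 4)(11 12 17)| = 21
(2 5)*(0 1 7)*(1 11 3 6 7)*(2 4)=(0 11 3 6 7)(2 5 4)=[11, 1, 5, 6, 2, 4, 7, 0, 8, 9, 10, 3]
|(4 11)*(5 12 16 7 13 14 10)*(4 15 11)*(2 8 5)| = 18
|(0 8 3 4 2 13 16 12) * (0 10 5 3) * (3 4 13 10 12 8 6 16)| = |(0 6 16 8)(2 10 5 4)(3 13)| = 4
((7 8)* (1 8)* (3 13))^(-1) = (1 7 8)(3 13)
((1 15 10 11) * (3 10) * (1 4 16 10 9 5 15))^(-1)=(3 15 5 9)(4 11 10 16)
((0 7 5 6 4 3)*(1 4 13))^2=((0 7 5 6 13 1 4 3))^2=(0 5 13 4)(1 3 7 6)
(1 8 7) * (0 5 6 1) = (0 5 6 1 8 7) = [5, 8, 2, 3, 4, 6, 1, 0, 7]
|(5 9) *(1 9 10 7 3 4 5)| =|(1 9)(3 4 5 10 7)| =10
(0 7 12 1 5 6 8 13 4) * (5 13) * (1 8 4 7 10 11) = (0 10 11 1 13 7 12 8 5 6 4) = [10, 13, 2, 3, 0, 6, 4, 12, 5, 9, 11, 1, 8, 7]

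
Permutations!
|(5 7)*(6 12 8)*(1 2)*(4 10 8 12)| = |(12)(1 2)(4 10 8 6)(5 7)| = 4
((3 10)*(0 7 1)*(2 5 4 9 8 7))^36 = (10)(0 9)(1 4)(2 8)(5 7)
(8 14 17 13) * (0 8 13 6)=(0 8 14 17 6)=[8, 1, 2, 3, 4, 5, 0, 7, 14, 9, 10, 11, 12, 13, 17, 15, 16, 6]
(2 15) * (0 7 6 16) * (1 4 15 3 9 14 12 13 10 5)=[7, 4, 3, 9, 15, 1, 16, 6, 8, 14, 5, 11, 13, 10, 12, 2, 0]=(0 7 6 16)(1 4 15 2 3 9 14 12 13 10 5)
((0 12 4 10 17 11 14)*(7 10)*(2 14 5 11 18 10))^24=((0 12 4 7 2 14)(5 11)(10 17 18))^24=(18)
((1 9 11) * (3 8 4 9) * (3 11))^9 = (1 11)(3 8 4 9)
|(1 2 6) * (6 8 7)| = |(1 2 8 7 6)| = 5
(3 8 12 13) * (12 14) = (3 8 14 12 13) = [0, 1, 2, 8, 4, 5, 6, 7, 14, 9, 10, 11, 13, 3, 12]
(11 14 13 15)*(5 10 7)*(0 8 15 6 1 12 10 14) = (0 8 15 11)(1 12 10 7 5 14 13 6) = [8, 12, 2, 3, 4, 14, 1, 5, 15, 9, 7, 0, 10, 6, 13, 11]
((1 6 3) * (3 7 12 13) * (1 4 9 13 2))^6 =(1 6 7 12 2)(3 9)(4 13)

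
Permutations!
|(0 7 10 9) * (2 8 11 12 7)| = 8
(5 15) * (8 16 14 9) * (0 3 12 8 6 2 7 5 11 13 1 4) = (0 3 12 8 16 14 9 6 2 7 5 15 11 13 1 4) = [3, 4, 7, 12, 0, 15, 2, 5, 16, 6, 10, 13, 8, 1, 9, 11, 14]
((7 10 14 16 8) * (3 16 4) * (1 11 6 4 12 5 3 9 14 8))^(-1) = ((1 11 6 4 9 14 12 5 3 16)(7 10 8))^(-1) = (1 16 3 5 12 14 9 4 6 11)(7 8 10)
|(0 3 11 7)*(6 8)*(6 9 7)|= 7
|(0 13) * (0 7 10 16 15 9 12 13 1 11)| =|(0 1 11)(7 10 16 15 9 12 13)| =21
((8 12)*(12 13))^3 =(13)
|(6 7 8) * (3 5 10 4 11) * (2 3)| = 6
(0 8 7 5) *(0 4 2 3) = (0 8 7 5 4 2 3) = [8, 1, 3, 0, 2, 4, 6, 5, 7]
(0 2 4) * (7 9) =(0 2 4)(7 9) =[2, 1, 4, 3, 0, 5, 6, 9, 8, 7]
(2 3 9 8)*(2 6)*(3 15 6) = (2 15 6)(3 9 8) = [0, 1, 15, 9, 4, 5, 2, 7, 3, 8, 10, 11, 12, 13, 14, 6]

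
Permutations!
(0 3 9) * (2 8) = [3, 1, 8, 9, 4, 5, 6, 7, 2, 0] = (0 3 9)(2 8)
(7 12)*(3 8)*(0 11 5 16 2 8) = (0 11 5 16 2 8 3)(7 12) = [11, 1, 8, 0, 4, 16, 6, 12, 3, 9, 10, 5, 7, 13, 14, 15, 2]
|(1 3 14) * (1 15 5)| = |(1 3 14 15 5)| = 5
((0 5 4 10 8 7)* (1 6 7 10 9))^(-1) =((0 5 4 9 1 6 7)(8 10))^(-1) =(0 7 6 1 9 4 5)(8 10)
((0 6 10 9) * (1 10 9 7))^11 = (0 9 6)(1 7 10)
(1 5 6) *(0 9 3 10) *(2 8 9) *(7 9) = [2, 5, 8, 10, 4, 6, 1, 9, 7, 3, 0] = (0 2 8 7 9 3 10)(1 5 6)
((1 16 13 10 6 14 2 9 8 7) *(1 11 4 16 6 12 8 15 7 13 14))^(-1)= (1 6)(2 14 16 4 11 7 15 9)(8 12 10 13)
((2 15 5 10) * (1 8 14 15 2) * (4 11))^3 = (1 15)(4 11)(5 8)(10 14)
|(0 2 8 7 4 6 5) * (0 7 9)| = |(0 2 8 9)(4 6 5 7)| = 4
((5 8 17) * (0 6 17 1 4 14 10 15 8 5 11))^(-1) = (0 11 17 6)(1 8 15 10 14 4)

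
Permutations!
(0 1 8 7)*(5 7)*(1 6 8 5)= [6, 5, 2, 3, 4, 7, 8, 0, 1]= (0 6 8 1 5 7)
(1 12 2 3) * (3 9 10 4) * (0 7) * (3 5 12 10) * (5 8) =[7, 10, 9, 1, 8, 12, 6, 0, 5, 3, 4, 11, 2] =(0 7)(1 10 4 8 5 12 2 9 3)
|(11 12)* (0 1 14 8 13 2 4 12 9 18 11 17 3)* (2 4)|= |(0 1 14 8 13 4 12 17 3)(9 18 11)|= 9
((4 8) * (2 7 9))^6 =(9) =((2 7 9)(4 8))^6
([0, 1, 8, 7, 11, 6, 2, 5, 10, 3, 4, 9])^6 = (2 3 10 5 11)(4 6 9 8 7)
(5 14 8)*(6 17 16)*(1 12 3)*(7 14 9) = [0, 12, 2, 1, 4, 9, 17, 14, 5, 7, 10, 11, 3, 13, 8, 15, 6, 16] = (1 12 3)(5 9 7 14 8)(6 17 16)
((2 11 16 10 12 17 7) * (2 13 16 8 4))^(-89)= ((2 11 8 4)(7 13 16 10 12 17))^(-89)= (2 4 8 11)(7 13 16 10 12 17)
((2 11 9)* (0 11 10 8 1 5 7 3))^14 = ((0 11 9 2 10 8 1 5 7 3))^14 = (0 10 7 9 1)(2 5 11 8 3)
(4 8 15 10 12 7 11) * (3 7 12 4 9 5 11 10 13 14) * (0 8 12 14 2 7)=(0 8 15 13 2 7 10 4 12 14 3)(5 11 9)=[8, 1, 7, 0, 12, 11, 6, 10, 15, 5, 4, 9, 14, 2, 3, 13]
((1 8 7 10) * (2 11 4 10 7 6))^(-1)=(1 10 4 11 2 6 8)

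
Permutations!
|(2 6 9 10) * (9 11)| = |(2 6 11 9 10)| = 5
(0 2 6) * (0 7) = (0 2 6 7) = [2, 1, 6, 3, 4, 5, 7, 0]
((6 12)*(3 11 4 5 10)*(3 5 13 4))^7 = ((3 11)(4 13)(5 10)(6 12))^7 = (3 11)(4 13)(5 10)(6 12)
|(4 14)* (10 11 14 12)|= 5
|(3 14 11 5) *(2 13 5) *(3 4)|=|(2 13 5 4 3 14 11)|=7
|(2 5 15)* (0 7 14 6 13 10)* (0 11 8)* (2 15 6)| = 10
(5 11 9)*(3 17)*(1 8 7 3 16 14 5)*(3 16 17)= (17)(1 8 7 16 14 5 11 9)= [0, 8, 2, 3, 4, 11, 6, 16, 7, 1, 10, 9, 12, 13, 5, 15, 14, 17]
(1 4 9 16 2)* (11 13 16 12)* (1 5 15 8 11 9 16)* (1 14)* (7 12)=(1 4 16 2 5 15 8 11 13 14)(7 12 9)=[0, 4, 5, 3, 16, 15, 6, 12, 11, 7, 10, 13, 9, 14, 1, 8, 2]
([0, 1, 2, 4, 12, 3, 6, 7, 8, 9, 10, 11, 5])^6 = (3 12)(4 5)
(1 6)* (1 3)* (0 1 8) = (0 1 6 3 8) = [1, 6, 2, 8, 4, 5, 3, 7, 0]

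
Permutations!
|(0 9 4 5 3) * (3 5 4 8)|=|(0 9 8 3)|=4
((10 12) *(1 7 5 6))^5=((1 7 5 6)(10 12))^5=(1 7 5 6)(10 12)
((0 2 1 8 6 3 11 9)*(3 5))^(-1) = (0 9 11 3 5 6 8 1 2)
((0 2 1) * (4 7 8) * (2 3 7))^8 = (0 3 7 8 4 2 1)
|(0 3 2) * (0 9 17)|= 5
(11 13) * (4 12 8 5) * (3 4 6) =(3 4 12 8 5 6)(11 13) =[0, 1, 2, 4, 12, 6, 3, 7, 5, 9, 10, 13, 8, 11]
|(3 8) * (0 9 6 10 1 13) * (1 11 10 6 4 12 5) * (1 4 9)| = 6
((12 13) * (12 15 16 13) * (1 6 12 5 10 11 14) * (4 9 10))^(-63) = ((1 6 12 5 4 9 10 11 14)(13 15 16))^(-63) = (16)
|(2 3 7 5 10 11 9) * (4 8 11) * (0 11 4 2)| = 30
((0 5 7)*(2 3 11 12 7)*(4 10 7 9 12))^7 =((0 5 2 3 11 4 10 7)(9 12))^7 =(0 7 10 4 11 3 2 5)(9 12)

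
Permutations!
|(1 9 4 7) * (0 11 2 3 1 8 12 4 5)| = 28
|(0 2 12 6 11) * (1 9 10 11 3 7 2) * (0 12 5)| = 11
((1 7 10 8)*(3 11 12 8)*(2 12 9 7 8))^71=((1 8)(2 12)(3 11 9 7 10))^71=(1 8)(2 12)(3 11 9 7 10)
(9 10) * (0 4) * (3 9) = [4, 1, 2, 9, 0, 5, 6, 7, 8, 10, 3] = (0 4)(3 9 10)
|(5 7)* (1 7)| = |(1 7 5)| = 3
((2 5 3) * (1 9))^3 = ((1 9)(2 5 3))^3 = (1 9)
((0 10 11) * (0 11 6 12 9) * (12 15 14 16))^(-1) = ((0 10 6 15 14 16 12 9))^(-1) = (0 9 12 16 14 15 6 10)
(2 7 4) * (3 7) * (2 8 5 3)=(3 7 4 8 5)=[0, 1, 2, 7, 8, 3, 6, 4, 5]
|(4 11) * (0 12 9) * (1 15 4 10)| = 15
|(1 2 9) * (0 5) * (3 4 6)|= |(0 5)(1 2 9)(3 4 6)|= 6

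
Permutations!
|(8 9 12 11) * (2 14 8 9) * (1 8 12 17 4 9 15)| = 21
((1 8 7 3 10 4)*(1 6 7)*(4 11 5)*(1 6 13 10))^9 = (1 3 7 6 8)(4 5 11 10 13)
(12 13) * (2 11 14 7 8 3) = [0, 1, 11, 2, 4, 5, 6, 8, 3, 9, 10, 14, 13, 12, 7] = (2 11 14 7 8 3)(12 13)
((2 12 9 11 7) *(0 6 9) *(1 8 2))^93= (0 11 8)(1 12 9)(2 6 7)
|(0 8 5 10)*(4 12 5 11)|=7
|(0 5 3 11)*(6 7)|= 4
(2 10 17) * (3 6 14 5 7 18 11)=(2 10 17)(3 6 14 5 7 18 11)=[0, 1, 10, 6, 4, 7, 14, 18, 8, 9, 17, 3, 12, 13, 5, 15, 16, 2, 11]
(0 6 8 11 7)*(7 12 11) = (0 6 8 7)(11 12) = [6, 1, 2, 3, 4, 5, 8, 0, 7, 9, 10, 12, 11]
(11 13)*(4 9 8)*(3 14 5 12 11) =(3 14 5 12 11 13)(4 9 8) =[0, 1, 2, 14, 9, 12, 6, 7, 4, 8, 10, 13, 11, 3, 5]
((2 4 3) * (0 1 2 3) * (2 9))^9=(0 4 2 9 1)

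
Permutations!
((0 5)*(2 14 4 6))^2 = ((0 5)(2 14 4 6))^2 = (2 4)(6 14)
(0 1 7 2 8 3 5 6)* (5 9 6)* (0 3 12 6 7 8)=(0 1 8 12 6 3 9 7 2)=[1, 8, 0, 9, 4, 5, 3, 2, 12, 7, 10, 11, 6]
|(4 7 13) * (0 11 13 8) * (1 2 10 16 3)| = |(0 11 13 4 7 8)(1 2 10 16 3)| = 30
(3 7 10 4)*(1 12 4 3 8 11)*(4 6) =[0, 12, 2, 7, 8, 5, 4, 10, 11, 9, 3, 1, 6] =(1 12 6 4 8 11)(3 7 10)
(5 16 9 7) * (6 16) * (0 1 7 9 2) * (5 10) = (0 1 7 10 5 6 16 2) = [1, 7, 0, 3, 4, 6, 16, 10, 8, 9, 5, 11, 12, 13, 14, 15, 2]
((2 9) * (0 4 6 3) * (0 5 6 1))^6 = (9) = ((0 4 1)(2 9)(3 5 6))^6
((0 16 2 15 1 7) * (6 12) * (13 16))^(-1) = (0 7 1 15 2 16 13)(6 12)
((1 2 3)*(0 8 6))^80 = (0 6 8)(1 3 2)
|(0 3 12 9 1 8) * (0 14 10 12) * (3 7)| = 6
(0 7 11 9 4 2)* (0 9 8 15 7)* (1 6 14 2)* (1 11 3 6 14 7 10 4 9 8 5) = (1 14 2 8 15 10 4 11 5)(3 6 7) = [0, 14, 8, 6, 11, 1, 7, 3, 15, 9, 4, 5, 12, 13, 2, 10]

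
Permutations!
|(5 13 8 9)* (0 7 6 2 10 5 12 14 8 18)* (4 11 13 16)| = 44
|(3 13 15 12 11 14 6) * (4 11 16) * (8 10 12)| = |(3 13 15 8 10 12 16 4 11 14 6)| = 11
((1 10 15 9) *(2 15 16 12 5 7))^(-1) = ((1 10 16 12 5 7 2 15 9))^(-1) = (1 9 15 2 7 5 12 16 10)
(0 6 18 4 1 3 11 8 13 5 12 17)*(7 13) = [6, 3, 2, 11, 1, 12, 18, 13, 7, 9, 10, 8, 17, 5, 14, 15, 16, 0, 4] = (0 6 18 4 1 3 11 8 7 13 5 12 17)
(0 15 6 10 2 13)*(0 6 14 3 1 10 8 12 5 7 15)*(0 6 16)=(0 6 8 12 5 7 15 14 3 1 10 2 13 16)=[6, 10, 13, 1, 4, 7, 8, 15, 12, 9, 2, 11, 5, 16, 3, 14, 0]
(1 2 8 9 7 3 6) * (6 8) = (1 2 6)(3 8 9 7) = [0, 2, 6, 8, 4, 5, 1, 3, 9, 7]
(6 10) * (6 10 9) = (10)(6 9) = [0, 1, 2, 3, 4, 5, 9, 7, 8, 6, 10]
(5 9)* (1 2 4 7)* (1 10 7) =(1 2 4)(5 9)(7 10) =[0, 2, 4, 3, 1, 9, 6, 10, 8, 5, 7]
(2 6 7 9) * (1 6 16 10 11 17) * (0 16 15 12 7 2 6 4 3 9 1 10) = [16, 4, 15, 9, 3, 5, 2, 1, 8, 6, 11, 17, 7, 13, 14, 12, 0, 10] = (0 16)(1 4 3 9 6 2 15 12 7)(10 11 17)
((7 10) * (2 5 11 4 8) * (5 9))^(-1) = (2 8 4 11 5 9)(7 10)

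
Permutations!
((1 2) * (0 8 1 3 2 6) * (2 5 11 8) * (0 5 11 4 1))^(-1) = ((0 2 3 11 8)(1 6 5 4))^(-1) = (0 8 11 3 2)(1 4 5 6)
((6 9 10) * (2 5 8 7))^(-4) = (6 10 9)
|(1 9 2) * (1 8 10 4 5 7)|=|(1 9 2 8 10 4 5 7)|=8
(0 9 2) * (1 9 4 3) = (0 4 3 1 9 2) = [4, 9, 0, 1, 3, 5, 6, 7, 8, 2]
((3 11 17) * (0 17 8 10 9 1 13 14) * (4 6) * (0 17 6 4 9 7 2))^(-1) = ((0 6 9 1 13 14 17 3 11 8 10 7 2))^(-1) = (0 2 7 10 8 11 3 17 14 13 1 9 6)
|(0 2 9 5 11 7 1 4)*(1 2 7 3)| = |(0 7 2 9 5 11 3 1 4)| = 9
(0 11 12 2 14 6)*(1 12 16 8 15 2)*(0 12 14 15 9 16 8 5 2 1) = (0 11 8 9 16 5 2 15 1 14 6 12) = [11, 14, 15, 3, 4, 2, 12, 7, 9, 16, 10, 8, 0, 13, 6, 1, 5]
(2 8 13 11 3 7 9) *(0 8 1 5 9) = (0 8 13 11 3 7)(1 5 9 2) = [8, 5, 1, 7, 4, 9, 6, 0, 13, 2, 10, 3, 12, 11]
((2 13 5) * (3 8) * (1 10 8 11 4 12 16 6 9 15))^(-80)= ((1 10 8 3 11 4 12 16 6 9 15)(2 13 5))^(-80)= (1 6 4 8 15 16 11 10 9 12 3)(2 13 5)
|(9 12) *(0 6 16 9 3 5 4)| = 8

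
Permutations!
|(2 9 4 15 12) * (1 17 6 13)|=20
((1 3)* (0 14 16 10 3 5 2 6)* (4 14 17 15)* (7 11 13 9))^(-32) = (0 14 1)(2 15 10)(3 6 4)(5 17 16)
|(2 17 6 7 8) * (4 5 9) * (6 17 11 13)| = 6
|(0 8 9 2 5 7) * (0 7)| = 5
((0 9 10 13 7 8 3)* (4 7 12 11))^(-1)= ((0 9 10 13 12 11 4 7 8 3))^(-1)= (0 3 8 7 4 11 12 13 10 9)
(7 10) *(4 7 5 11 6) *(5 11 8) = [0, 1, 2, 3, 7, 8, 4, 10, 5, 9, 11, 6] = (4 7 10 11 6)(5 8)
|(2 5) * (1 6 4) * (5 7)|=|(1 6 4)(2 7 5)|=3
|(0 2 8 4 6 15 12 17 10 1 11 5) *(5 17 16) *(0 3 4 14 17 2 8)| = |(0 8 14 17 10 1 11 2)(3 4 6 15 12 16 5)| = 56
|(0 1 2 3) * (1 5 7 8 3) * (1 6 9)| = 20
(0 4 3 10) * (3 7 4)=(0 3 10)(4 7)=[3, 1, 2, 10, 7, 5, 6, 4, 8, 9, 0]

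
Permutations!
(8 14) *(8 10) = (8 14 10) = [0, 1, 2, 3, 4, 5, 6, 7, 14, 9, 8, 11, 12, 13, 10]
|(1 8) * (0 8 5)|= 4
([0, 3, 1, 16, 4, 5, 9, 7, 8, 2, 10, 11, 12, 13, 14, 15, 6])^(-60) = (16)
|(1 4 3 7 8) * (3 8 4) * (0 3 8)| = 4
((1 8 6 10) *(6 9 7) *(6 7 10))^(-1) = (1 10 9 8)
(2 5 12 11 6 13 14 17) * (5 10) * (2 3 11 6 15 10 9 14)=(2 9 14 17 3 11 15 10 5 12 6 13)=[0, 1, 9, 11, 4, 12, 13, 7, 8, 14, 5, 15, 6, 2, 17, 10, 16, 3]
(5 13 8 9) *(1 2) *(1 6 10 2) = [0, 1, 6, 3, 4, 13, 10, 7, 9, 5, 2, 11, 12, 8] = (2 6 10)(5 13 8 9)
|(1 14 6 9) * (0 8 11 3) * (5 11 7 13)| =28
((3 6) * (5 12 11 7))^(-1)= ((3 6)(5 12 11 7))^(-1)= (3 6)(5 7 11 12)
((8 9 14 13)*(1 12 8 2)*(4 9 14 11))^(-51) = (1 14)(2 8)(12 13)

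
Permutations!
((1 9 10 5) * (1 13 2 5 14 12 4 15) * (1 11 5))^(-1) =(1 2 13 5 11 15 4 12 14 10 9) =((1 9 10 14 12 4 15 11 5 13 2))^(-1)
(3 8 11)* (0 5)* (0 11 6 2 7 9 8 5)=(2 7 9 8 6)(3 5 11)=[0, 1, 7, 5, 4, 11, 2, 9, 6, 8, 10, 3]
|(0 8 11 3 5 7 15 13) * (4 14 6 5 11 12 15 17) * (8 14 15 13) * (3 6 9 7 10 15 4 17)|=13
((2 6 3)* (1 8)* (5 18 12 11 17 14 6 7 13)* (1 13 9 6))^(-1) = (1 14 17 11 12 18 5 13 8)(2 3 6 9 7)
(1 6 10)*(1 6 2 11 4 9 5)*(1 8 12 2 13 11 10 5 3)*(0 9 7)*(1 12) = (0 9 3 12 2 10 6 5 8 1 13 11 4 7) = [9, 13, 10, 12, 7, 8, 5, 0, 1, 3, 6, 4, 2, 11]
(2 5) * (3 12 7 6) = (2 5)(3 12 7 6) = [0, 1, 5, 12, 4, 2, 3, 6, 8, 9, 10, 11, 7]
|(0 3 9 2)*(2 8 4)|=6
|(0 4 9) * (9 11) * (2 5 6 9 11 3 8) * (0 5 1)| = 6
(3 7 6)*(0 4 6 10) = (0 4 6 3 7 10) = [4, 1, 2, 7, 6, 5, 3, 10, 8, 9, 0]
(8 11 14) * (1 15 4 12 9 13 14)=[0, 15, 2, 3, 12, 5, 6, 7, 11, 13, 10, 1, 9, 14, 8, 4]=(1 15 4 12 9 13 14 8 11)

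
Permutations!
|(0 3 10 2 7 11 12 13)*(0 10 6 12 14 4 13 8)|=|(0 3 6 12 8)(2 7 11 14 4 13 10)|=35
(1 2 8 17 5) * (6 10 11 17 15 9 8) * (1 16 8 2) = (2 6 10 11 17 5 16 8 15 9) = [0, 1, 6, 3, 4, 16, 10, 7, 15, 2, 11, 17, 12, 13, 14, 9, 8, 5]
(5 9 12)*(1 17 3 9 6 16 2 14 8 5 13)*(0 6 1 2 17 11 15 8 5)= (0 6 16 17 3 9 12 13 2 14 5 1 11 15 8)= [6, 11, 14, 9, 4, 1, 16, 7, 0, 12, 10, 15, 13, 2, 5, 8, 17, 3]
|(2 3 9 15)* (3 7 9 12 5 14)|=|(2 7 9 15)(3 12 5 14)|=4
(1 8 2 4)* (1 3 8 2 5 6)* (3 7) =(1 2 4 7 3 8 5 6) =[0, 2, 4, 8, 7, 6, 1, 3, 5]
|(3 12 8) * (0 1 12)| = |(0 1 12 8 3)| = 5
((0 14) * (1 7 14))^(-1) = ((0 1 7 14))^(-1) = (0 14 7 1)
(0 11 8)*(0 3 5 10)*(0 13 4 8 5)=(0 11 5 10 13 4 8 3)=[11, 1, 2, 0, 8, 10, 6, 7, 3, 9, 13, 5, 12, 4]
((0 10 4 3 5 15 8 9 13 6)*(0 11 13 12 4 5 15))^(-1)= (0 5 10)(3 4 12 9 8 15)(6 13 11)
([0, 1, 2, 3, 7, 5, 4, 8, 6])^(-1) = [0, 1, 2, 3, 6, 5, 8, 4, 7]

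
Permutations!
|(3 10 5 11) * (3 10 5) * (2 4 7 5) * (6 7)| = |(2 4 6 7 5 11 10 3)| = 8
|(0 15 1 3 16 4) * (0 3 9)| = |(0 15 1 9)(3 16 4)| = 12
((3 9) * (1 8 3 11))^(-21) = (1 11 9 3 8)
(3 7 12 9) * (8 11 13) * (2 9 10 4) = [0, 1, 9, 7, 2, 5, 6, 12, 11, 3, 4, 13, 10, 8] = (2 9 3 7 12 10 4)(8 11 13)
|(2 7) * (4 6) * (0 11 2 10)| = |(0 11 2 7 10)(4 6)| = 10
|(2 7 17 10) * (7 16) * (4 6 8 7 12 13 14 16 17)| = 12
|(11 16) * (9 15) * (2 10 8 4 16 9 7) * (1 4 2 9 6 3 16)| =|(1 4)(2 10 8)(3 16 11 6)(7 9 15)| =12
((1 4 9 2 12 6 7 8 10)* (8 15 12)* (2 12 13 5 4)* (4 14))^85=((1 2 8 10)(4 9 12 6 7 15 13 5 14))^85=(1 2 8 10)(4 7 14 6 5 12 13 9 15)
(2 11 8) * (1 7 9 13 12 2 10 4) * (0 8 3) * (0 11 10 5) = [8, 7, 10, 11, 1, 0, 6, 9, 5, 13, 4, 3, 2, 12] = (0 8 5)(1 7 9 13 12 2 10 4)(3 11)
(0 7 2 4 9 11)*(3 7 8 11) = (0 8 11)(2 4 9 3 7) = [8, 1, 4, 7, 9, 5, 6, 2, 11, 3, 10, 0]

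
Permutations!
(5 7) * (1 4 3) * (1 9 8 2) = [0, 4, 1, 9, 3, 7, 6, 5, 2, 8] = (1 4 3 9 8 2)(5 7)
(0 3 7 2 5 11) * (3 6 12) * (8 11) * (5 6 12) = (0 12 3 7 2 6 5 8 11) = [12, 1, 6, 7, 4, 8, 5, 2, 11, 9, 10, 0, 3]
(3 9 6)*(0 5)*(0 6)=(0 5 6 3 9)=[5, 1, 2, 9, 4, 6, 3, 7, 8, 0]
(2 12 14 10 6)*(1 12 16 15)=[0, 12, 16, 3, 4, 5, 2, 7, 8, 9, 6, 11, 14, 13, 10, 1, 15]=(1 12 14 10 6 2 16 15)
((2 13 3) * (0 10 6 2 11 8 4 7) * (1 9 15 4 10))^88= ((0 1 9 15 4 7)(2 13 3 11 8 10 6))^88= (0 4 9)(1 7 15)(2 8 13 10 3 6 11)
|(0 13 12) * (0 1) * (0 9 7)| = |(0 13 12 1 9 7)| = 6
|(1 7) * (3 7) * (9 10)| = 6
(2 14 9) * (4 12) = (2 14 9)(4 12) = [0, 1, 14, 3, 12, 5, 6, 7, 8, 2, 10, 11, 4, 13, 9]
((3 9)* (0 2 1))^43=((0 2 1)(3 9))^43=(0 2 1)(3 9)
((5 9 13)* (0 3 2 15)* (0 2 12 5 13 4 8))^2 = (15)(0 12 9 8 3 5 4)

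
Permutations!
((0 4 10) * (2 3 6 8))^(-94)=((0 4 10)(2 3 6 8))^(-94)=(0 10 4)(2 6)(3 8)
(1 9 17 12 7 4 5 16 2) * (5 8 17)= (1 9 5 16 2)(4 8 17 12 7)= [0, 9, 1, 3, 8, 16, 6, 4, 17, 5, 10, 11, 7, 13, 14, 15, 2, 12]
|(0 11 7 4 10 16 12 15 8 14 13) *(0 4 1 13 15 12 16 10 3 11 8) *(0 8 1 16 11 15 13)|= 6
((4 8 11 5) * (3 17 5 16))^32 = (3 8 17 11 5 16 4)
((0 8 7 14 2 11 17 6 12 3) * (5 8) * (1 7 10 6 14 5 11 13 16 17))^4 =((0 11 1 7 5 8 10 6 12 3)(2 13 16 17 14))^4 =(0 5 12 1 10)(2 14 17 16 13)(3 7 6 11 8)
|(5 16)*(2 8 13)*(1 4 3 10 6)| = |(1 4 3 10 6)(2 8 13)(5 16)| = 30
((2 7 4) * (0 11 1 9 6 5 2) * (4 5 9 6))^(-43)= (0 4 9 6 1 11)(2 5 7)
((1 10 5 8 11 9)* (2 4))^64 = (1 11 5)(8 10 9)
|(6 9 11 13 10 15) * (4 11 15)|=12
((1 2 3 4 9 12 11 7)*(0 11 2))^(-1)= (0 1 7 11)(2 12 9 4 3)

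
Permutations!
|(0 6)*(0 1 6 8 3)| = 6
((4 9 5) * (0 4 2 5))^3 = ((0 4 9)(2 5))^3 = (9)(2 5)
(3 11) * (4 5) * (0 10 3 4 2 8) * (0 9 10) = [0, 1, 8, 11, 5, 2, 6, 7, 9, 10, 3, 4] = (2 8 9 10 3 11 4 5)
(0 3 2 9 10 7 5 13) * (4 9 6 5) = (0 3 2 6 5 13)(4 9 10 7) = [3, 1, 6, 2, 9, 13, 5, 4, 8, 10, 7, 11, 12, 0]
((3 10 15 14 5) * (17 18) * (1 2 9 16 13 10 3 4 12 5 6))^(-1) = ((1 2 9 16 13 10 15 14 6)(4 12 5)(17 18))^(-1) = (1 6 14 15 10 13 16 9 2)(4 5 12)(17 18)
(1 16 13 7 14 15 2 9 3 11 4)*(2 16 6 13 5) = (1 6 13 7 14 15 16 5 2 9 3 11 4) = [0, 6, 9, 11, 1, 2, 13, 14, 8, 3, 10, 4, 12, 7, 15, 16, 5]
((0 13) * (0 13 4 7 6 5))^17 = ((13)(0 4 7 6 5))^17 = (13)(0 7 5 4 6)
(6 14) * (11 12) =(6 14)(11 12) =[0, 1, 2, 3, 4, 5, 14, 7, 8, 9, 10, 12, 11, 13, 6]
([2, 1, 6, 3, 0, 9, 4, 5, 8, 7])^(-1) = (0 4 6 2)(5 7 9)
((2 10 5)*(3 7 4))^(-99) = ((2 10 5)(3 7 4))^(-99) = (10)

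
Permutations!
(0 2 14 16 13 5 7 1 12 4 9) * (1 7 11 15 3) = (0 2 14 16 13 5 11 15 3 1 12 4 9) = [2, 12, 14, 1, 9, 11, 6, 7, 8, 0, 10, 15, 4, 5, 16, 3, 13]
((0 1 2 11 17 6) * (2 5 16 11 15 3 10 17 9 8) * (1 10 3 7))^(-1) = (0 6 17 10)(1 7 15 2 8 9 11 16 5)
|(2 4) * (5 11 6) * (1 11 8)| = |(1 11 6 5 8)(2 4)| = 10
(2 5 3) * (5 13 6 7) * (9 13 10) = [0, 1, 10, 2, 4, 3, 7, 5, 8, 13, 9, 11, 12, 6] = (2 10 9 13 6 7 5 3)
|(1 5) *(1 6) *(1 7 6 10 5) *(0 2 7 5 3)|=7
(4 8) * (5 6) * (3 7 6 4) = (3 7 6 5 4 8) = [0, 1, 2, 7, 8, 4, 5, 6, 3]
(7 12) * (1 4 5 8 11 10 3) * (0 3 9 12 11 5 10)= (0 3 1 4 10 9 12 7 11)(5 8)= [3, 4, 2, 1, 10, 8, 6, 11, 5, 12, 9, 0, 7]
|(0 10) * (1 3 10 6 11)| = |(0 6 11 1 3 10)| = 6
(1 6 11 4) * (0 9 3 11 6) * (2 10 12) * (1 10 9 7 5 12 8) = (0 7 5 12 2 9 3 11 4 10 8 1) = [7, 0, 9, 11, 10, 12, 6, 5, 1, 3, 8, 4, 2]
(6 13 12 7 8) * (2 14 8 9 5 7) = (2 14 8 6 13 12)(5 7 9) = [0, 1, 14, 3, 4, 7, 13, 9, 6, 5, 10, 11, 2, 12, 8]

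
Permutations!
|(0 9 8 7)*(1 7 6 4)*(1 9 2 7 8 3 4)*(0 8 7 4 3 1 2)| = 7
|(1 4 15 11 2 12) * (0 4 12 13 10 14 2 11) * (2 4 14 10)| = 4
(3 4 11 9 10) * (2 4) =(2 4 11 9 10 3) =[0, 1, 4, 2, 11, 5, 6, 7, 8, 10, 3, 9]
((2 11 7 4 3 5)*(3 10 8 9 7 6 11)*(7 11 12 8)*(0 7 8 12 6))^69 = ((12)(0 7 4 10 8 9 11)(2 3 5))^69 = (12)(0 11 9 8 10 4 7)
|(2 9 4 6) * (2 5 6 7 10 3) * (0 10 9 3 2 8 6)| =|(0 10 2 3 8 6 5)(4 7 9)| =21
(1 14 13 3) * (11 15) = (1 14 13 3)(11 15) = [0, 14, 2, 1, 4, 5, 6, 7, 8, 9, 10, 15, 12, 3, 13, 11]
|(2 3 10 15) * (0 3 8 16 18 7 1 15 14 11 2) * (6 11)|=|(0 3 10 14 6 11 2 8 16 18 7 1 15)|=13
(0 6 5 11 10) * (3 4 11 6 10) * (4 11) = (0 10)(3 11)(5 6) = [10, 1, 2, 11, 4, 6, 5, 7, 8, 9, 0, 3]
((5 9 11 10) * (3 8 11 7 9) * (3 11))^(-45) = ((3 8)(5 11 10)(7 9))^(-45) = (11)(3 8)(7 9)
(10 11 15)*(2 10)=(2 10 11 15)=[0, 1, 10, 3, 4, 5, 6, 7, 8, 9, 11, 15, 12, 13, 14, 2]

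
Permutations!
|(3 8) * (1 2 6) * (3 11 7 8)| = 3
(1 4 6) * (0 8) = (0 8)(1 4 6) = [8, 4, 2, 3, 6, 5, 1, 7, 0]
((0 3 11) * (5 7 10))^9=((0 3 11)(5 7 10))^9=(11)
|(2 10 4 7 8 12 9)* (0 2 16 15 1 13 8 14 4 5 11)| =|(0 2 10 5 11)(1 13 8 12 9 16 15)(4 7 14)| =105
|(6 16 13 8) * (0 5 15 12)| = |(0 5 15 12)(6 16 13 8)| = 4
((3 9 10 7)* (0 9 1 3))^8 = ((0 9 10 7)(1 3))^8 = (10)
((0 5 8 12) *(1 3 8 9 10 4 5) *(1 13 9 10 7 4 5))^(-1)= (0 12 8 3 1 4 7 9 13)(5 10)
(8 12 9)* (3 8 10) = (3 8 12 9 10) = [0, 1, 2, 8, 4, 5, 6, 7, 12, 10, 3, 11, 9]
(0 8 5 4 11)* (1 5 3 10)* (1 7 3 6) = [8, 5, 2, 10, 11, 4, 1, 3, 6, 9, 7, 0] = (0 8 6 1 5 4 11)(3 10 7)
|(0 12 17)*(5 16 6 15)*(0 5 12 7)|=|(0 7)(5 16 6 15 12 17)|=6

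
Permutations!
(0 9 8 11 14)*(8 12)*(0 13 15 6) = (0 9 12 8 11 14 13 15 6) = [9, 1, 2, 3, 4, 5, 0, 7, 11, 12, 10, 14, 8, 15, 13, 6]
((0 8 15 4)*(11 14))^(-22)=(0 15)(4 8)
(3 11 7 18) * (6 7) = (3 11 6 7 18) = [0, 1, 2, 11, 4, 5, 7, 18, 8, 9, 10, 6, 12, 13, 14, 15, 16, 17, 3]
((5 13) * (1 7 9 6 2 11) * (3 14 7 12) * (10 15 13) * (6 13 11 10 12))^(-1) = ((1 6 2 10 15 11)(3 14 7 9 13 5 12))^(-1) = (1 11 15 10 2 6)(3 12 5 13 9 7 14)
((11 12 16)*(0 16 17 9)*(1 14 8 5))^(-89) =(0 16 11 12 17 9)(1 5 8 14)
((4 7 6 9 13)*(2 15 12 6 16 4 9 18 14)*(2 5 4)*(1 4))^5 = (1 15 5 2 14 16 18 7 6 4 12)(9 13)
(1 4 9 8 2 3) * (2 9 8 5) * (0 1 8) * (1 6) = (0 6 1 4)(2 3 8 9 5) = [6, 4, 3, 8, 0, 2, 1, 7, 9, 5]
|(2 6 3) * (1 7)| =|(1 7)(2 6 3)| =6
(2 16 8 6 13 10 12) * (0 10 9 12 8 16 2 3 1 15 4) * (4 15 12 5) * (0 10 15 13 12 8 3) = (16)(0 15 13 9 5 4 10 3 1 8 6 12) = [15, 8, 2, 1, 10, 4, 12, 7, 6, 5, 3, 11, 0, 9, 14, 13, 16]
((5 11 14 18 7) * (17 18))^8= ((5 11 14 17 18 7))^8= (5 14 18)(7 11 17)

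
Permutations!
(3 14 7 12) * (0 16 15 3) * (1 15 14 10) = (0 16 14 7 12)(1 15 3 10) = [16, 15, 2, 10, 4, 5, 6, 12, 8, 9, 1, 11, 0, 13, 7, 3, 14]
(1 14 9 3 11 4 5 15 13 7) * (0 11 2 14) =(0 11 4 5 15 13 7 1)(2 14 9 3) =[11, 0, 14, 2, 5, 15, 6, 1, 8, 3, 10, 4, 12, 7, 9, 13]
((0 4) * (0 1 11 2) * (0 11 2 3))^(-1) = (0 3 11 2 1 4)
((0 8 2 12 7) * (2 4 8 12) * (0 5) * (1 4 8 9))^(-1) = ((0 12 7 5)(1 4 9))^(-1) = (0 5 7 12)(1 9 4)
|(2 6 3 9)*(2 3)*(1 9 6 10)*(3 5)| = |(1 9 5 3 6 2 10)| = 7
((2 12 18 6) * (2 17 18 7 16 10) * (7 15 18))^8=(2 10 16 7 17 6 18 15 12)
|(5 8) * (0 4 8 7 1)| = 6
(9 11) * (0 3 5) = (0 3 5)(9 11) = [3, 1, 2, 5, 4, 0, 6, 7, 8, 11, 10, 9]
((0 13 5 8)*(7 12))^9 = ((0 13 5 8)(7 12))^9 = (0 13 5 8)(7 12)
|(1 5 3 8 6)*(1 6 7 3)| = |(1 5)(3 8 7)| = 6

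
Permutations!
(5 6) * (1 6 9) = (1 6 5 9) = [0, 6, 2, 3, 4, 9, 5, 7, 8, 1]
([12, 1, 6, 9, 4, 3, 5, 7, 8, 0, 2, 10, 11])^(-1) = [9, 1, 10, 5, 4, 6, 2, 7, 8, 3, 11, 12, 0]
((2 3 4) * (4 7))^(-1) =((2 3 7 4))^(-1) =(2 4 7 3)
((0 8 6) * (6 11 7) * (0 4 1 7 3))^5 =((0 8 11 3)(1 7 6 4))^5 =(0 8 11 3)(1 7 6 4)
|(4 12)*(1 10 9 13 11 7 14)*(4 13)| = |(1 10 9 4 12 13 11 7 14)| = 9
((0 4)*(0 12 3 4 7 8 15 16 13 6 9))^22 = (0 6 16 8)(3 4 12)(7 9 13 15)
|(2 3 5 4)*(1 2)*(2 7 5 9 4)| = 7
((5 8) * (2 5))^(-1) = (2 8 5)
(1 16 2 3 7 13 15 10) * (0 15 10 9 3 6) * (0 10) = (0 15 9 3 7 13)(1 16 2 6 10) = [15, 16, 6, 7, 4, 5, 10, 13, 8, 3, 1, 11, 12, 0, 14, 9, 2]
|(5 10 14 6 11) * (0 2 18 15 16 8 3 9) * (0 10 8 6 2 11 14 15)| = 13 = |(0 11 5 8 3 9 10 15 16 6 14 2 18)|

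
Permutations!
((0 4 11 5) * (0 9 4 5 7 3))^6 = (0 3 7 11 4 9 5)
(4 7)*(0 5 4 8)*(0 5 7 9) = (0 7 8 5 4 9) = [7, 1, 2, 3, 9, 4, 6, 8, 5, 0]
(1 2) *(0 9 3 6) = (0 9 3 6)(1 2) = [9, 2, 1, 6, 4, 5, 0, 7, 8, 3]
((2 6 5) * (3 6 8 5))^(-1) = (2 5 8)(3 6)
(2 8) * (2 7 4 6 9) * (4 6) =[0, 1, 8, 3, 4, 5, 9, 6, 7, 2] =(2 8 7 6 9)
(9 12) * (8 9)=(8 9 12)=[0, 1, 2, 3, 4, 5, 6, 7, 9, 12, 10, 11, 8]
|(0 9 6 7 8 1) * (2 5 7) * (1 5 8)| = 8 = |(0 9 6 2 8 5 7 1)|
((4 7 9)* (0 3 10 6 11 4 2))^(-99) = (11)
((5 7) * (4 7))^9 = (7)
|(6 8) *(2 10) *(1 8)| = 6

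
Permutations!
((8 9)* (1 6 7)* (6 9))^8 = ((1 9 8 6 7))^8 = (1 6 9 7 8)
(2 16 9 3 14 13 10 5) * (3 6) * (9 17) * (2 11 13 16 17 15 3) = (2 17 9 6)(3 14 16 15)(5 11 13 10) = [0, 1, 17, 14, 4, 11, 2, 7, 8, 6, 5, 13, 12, 10, 16, 3, 15, 9]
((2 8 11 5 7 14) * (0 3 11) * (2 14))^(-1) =(14)(0 8 2 7 5 11 3)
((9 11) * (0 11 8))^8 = (11)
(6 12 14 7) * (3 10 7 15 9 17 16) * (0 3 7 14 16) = (0 3 10 14 15 9 17)(6 12 16 7) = [3, 1, 2, 10, 4, 5, 12, 6, 8, 17, 14, 11, 16, 13, 15, 9, 7, 0]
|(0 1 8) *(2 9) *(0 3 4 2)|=7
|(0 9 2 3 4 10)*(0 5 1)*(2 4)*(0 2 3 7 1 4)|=6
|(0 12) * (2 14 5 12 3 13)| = |(0 3 13 2 14 5 12)| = 7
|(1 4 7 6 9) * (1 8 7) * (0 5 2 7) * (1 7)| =|(0 5 2 1 4 7 6 9 8)| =9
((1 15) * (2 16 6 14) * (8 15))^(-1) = (1 15 8)(2 14 6 16)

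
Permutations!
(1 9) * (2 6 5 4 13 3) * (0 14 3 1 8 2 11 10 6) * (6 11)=(0 14 3 6 5 4 13 1 9 8 2)(10 11)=[14, 9, 0, 6, 13, 4, 5, 7, 2, 8, 11, 10, 12, 1, 3]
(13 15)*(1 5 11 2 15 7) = (1 5 11 2 15 13 7) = [0, 5, 15, 3, 4, 11, 6, 1, 8, 9, 10, 2, 12, 7, 14, 13]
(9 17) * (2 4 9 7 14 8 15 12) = (2 4 9 17 7 14 8 15 12) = [0, 1, 4, 3, 9, 5, 6, 14, 15, 17, 10, 11, 2, 13, 8, 12, 16, 7]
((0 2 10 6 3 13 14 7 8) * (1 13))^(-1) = (0 8 7 14 13 1 3 6 10 2)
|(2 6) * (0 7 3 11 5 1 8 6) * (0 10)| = 10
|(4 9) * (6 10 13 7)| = |(4 9)(6 10 13 7)| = 4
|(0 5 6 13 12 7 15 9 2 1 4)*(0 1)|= 18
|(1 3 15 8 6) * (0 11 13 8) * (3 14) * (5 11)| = |(0 5 11 13 8 6 1 14 3 15)| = 10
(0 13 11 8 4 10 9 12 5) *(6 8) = (0 13 11 6 8 4 10 9 12 5) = [13, 1, 2, 3, 10, 0, 8, 7, 4, 12, 9, 6, 5, 11]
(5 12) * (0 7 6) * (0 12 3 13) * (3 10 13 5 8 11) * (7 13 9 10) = (0 13)(3 5 7 6 12 8 11)(9 10) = [13, 1, 2, 5, 4, 7, 12, 6, 11, 10, 9, 3, 8, 0]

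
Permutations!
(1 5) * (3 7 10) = (1 5)(3 7 10) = [0, 5, 2, 7, 4, 1, 6, 10, 8, 9, 3]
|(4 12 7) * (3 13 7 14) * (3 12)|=|(3 13 7 4)(12 14)|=4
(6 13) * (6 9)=(6 13 9)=[0, 1, 2, 3, 4, 5, 13, 7, 8, 6, 10, 11, 12, 9]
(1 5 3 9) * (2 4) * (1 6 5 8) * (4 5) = (1 8)(2 5 3 9 6 4) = [0, 8, 5, 9, 2, 3, 4, 7, 1, 6]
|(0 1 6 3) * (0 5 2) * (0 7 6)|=|(0 1)(2 7 6 3 5)|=10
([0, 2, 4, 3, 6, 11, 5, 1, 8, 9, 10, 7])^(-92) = [0, 7, 1, 3, 2, 6, 4, 11, 8, 9, 10, 5]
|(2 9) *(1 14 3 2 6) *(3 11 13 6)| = |(1 14 11 13 6)(2 9 3)| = 15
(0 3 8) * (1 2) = (0 3 8)(1 2) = [3, 2, 1, 8, 4, 5, 6, 7, 0]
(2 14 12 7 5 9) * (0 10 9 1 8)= (0 10 9 2 14 12 7 5 1 8)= [10, 8, 14, 3, 4, 1, 6, 5, 0, 2, 9, 11, 7, 13, 12]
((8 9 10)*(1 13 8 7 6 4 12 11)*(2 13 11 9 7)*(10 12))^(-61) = (1 11)(2 8 6 10 13 7 4)(9 12)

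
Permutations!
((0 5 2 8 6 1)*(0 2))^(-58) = ((0 5)(1 2 8 6))^(-58) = (1 8)(2 6)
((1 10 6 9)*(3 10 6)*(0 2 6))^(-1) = ((0 2 6 9 1)(3 10))^(-1) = (0 1 9 6 2)(3 10)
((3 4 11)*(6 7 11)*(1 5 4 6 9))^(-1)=(1 9 4 5)(3 11 7 6)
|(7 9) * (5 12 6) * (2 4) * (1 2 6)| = |(1 2 4 6 5 12)(7 9)| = 6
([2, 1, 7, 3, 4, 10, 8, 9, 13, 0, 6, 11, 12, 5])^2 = [7, 1, 9, 3, 4, 6, 13, 0, 5, 2, 8, 11, 12, 10]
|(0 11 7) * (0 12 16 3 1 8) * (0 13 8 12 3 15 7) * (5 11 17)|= |(0 17 5 11)(1 12 16 15 7 3)(8 13)|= 12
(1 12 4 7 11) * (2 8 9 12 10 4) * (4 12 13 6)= [0, 10, 8, 3, 7, 5, 4, 11, 9, 13, 12, 1, 2, 6]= (1 10 12 2 8 9 13 6 4 7 11)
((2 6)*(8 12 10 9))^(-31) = (2 6)(8 12 10 9)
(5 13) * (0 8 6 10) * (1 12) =(0 8 6 10)(1 12)(5 13) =[8, 12, 2, 3, 4, 13, 10, 7, 6, 9, 0, 11, 1, 5]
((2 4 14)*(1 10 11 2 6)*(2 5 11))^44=((1 10 2 4 14 6)(5 11))^44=(1 2 14)(4 6 10)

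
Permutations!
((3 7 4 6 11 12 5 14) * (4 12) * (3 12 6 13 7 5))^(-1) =((3 5 14 12)(4 13 7 6 11))^(-1) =(3 12 14 5)(4 11 6 7 13)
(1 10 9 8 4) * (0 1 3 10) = (0 1)(3 10 9 8 4) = [1, 0, 2, 10, 3, 5, 6, 7, 4, 8, 9]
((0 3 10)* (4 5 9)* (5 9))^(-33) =(10)(4 9)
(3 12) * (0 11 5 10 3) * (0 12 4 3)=[11, 1, 2, 4, 3, 10, 6, 7, 8, 9, 0, 5, 12]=(12)(0 11 5 10)(3 4)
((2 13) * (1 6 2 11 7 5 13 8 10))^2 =(1 2 10 6 8)(5 11)(7 13)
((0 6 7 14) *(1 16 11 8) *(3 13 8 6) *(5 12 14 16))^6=((0 3 13 8 1 5 12 14)(6 7 16 11))^6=(0 12 1 13)(3 14 5 8)(6 16)(7 11)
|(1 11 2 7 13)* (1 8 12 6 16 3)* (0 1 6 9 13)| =60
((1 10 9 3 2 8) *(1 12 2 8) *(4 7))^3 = (1 3 2 9 12 10 8)(4 7)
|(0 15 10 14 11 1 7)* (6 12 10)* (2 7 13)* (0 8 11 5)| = |(0 15 6 12 10 14 5)(1 13 2 7 8 11)| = 42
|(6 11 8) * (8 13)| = 4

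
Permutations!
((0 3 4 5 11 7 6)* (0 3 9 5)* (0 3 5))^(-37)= ((0 9)(3 4)(5 11 7 6))^(-37)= (0 9)(3 4)(5 6 7 11)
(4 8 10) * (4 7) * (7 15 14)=(4 8 10 15 14 7)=[0, 1, 2, 3, 8, 5, 6, 4, 10, 9, 15, 11, 12, 13, 7, 14]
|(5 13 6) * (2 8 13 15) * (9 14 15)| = 8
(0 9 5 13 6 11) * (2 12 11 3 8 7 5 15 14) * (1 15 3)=(0 9 3 8 7 5 13 6 1 15 14 2 12 11)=[9, 15, 12, 8, 4, 13, 1, 5, 7, 3, 10, 0, 11, 6, 2, 14]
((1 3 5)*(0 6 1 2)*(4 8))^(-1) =((0 6 1 3 5 2)(4 8))^(-1) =(0 2 5 3 1 6)(4 8)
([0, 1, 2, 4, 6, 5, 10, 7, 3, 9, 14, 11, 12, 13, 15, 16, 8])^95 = (3 8 16 15 14 10 6 4)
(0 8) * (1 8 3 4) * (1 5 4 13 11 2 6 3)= (0 1 8)(2 6 3 13 11)(4 5)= [1, 8, 6, 13, 5, 4, 3, 7, 0, 9, 10, 2, 12, 11]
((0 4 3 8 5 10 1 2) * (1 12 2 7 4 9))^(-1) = (0 2 12 10 5 8 3 4 7 1 9)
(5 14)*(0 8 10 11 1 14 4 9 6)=[8, 14, 2, 3, 9, 4, 0, 7, 10, 6, 11, 1, 12, 13, 5]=(0 8 10 11 1 14 5 4 9 6)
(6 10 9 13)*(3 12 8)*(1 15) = (1 15)(3 12 8)(6 10 9 13) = [0, 15, 2, 12, 4, 5, 10, 7, 3, 13, 9, 11, 8, 6, 14, 1]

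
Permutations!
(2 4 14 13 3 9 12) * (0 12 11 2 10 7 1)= (0 12 10 7 1)(2 4 14 13 3 9 11)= [12, 0, 4, 9, 14, 5, 6, 1, 8, 11, 7, 2, 10, 3, 13]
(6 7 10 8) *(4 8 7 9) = (4 8 6 9)(7 10) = [0, 1, 2, 3, 8, 5, 9, 10, 6, 4, 7]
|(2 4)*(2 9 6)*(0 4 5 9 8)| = |(0 4 8)(2 5 9 6)| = 12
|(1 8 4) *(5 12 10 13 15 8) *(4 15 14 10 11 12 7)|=12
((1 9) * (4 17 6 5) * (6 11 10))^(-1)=((1 9)(4 17 11 10 6 5))^(-1)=(1 9)(4 5 6 10 11 17)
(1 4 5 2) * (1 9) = (1 4 5 2 9) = [0, 4, 9, 3, 5, 2, 6, 7, 8, 1]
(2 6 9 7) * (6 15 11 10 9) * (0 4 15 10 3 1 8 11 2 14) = (0 4 15 2 10 9 7 14)(1 8 11 3) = [4, 8, 10, 1, 15, 5, 6, 14, 11, 7, 9, 3, 12, 13, 0, 2]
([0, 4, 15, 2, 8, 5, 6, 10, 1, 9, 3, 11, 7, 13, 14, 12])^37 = [0, 4, 15, 2, 8, 5, 6, 10, 1, 9, 3, 11, 7, 13, 14, 12]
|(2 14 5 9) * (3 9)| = |(2 14 5 3 9)| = 5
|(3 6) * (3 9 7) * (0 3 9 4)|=|(0 3 6 4)(7 9)|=4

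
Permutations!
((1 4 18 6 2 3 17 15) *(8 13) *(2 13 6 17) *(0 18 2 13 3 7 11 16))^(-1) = (0 16 11 7 2 4 1 15 17 18)(3 6 8 13)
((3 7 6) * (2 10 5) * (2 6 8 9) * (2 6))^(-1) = ((2 10 5)(3 7 8 9 6))^(-1) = (2 5 10)(3 6 9 8 7)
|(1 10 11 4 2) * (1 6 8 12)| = 8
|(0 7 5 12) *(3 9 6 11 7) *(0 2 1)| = 10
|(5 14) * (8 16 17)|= |(5 14)(8 16 17)|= 6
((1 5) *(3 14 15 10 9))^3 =((1 5)(3 14 15 10 9))^3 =(1 5)(3 10 14 9 15)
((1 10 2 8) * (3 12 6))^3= (12)(1 8 2 10)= ((1 10 2 8)(3 12 6))^3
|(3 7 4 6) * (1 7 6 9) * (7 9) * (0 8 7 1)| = 6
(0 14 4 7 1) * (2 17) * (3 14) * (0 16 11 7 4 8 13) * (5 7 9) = [3, 16, 17, 14, 4, 7, 6, 1, 13, 5, 10, 9, 12, 0, 8, 15, 11, 2] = (0 3 14 8 13)(1 16 11 9 5 7)(2 17)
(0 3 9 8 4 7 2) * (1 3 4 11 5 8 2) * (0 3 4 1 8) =(0 1 4 7 8 11 5)(2 3 9) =[1, 4, 3, 9, 7, 0, 6, 8, 11, 2, 10, 5]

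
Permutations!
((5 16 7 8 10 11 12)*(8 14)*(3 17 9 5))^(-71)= ((3 17 9 5 16 7 14 8 10 11 12))^(-71)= (3 14 17 8 9 10 5 11 16 12 7)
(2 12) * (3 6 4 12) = (2 3 6 4 12) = [0, 1, 3, 6, 12, 5, 4, 7, 8, 9, 10, 11, 2]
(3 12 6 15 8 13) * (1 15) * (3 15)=(1 3 12 6)(8 13 15)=[0, 3, 2, 12, 4, 5, 1, 7, 13, 9, 10, 11, 6, 15, 14, 8]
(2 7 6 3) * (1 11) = (1 11)(2 7 6 3) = [0, 11, 7, 2, 4, 5, 3, 6, 8, 9, 10, 1]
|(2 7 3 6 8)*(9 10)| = 10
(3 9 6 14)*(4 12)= [0, 1, 2, 9, 12, 5, 14, 7, 8, 6, 10, 11, 4, 13, 3]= (3 9 6 14)(4 12)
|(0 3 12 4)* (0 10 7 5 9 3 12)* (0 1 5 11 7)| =4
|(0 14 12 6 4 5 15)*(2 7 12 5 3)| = 12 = |(0 14 5 15)(2 7 12 6 4 3)|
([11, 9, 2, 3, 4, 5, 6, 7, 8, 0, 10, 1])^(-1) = (0 9 1 11)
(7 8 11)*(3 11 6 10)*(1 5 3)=[0, 5, 2, 11, 4, 3, 10, 8, 6, 9, 1, 7]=(1 5 3 11 7 8 6 10)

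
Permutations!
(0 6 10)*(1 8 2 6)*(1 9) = (0 9 1 8 2 6 10) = [9, 8, 6, 3, 4, 5, 10, 7, 2, 1, 0]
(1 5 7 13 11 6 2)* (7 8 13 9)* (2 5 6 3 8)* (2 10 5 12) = [0, 6, 1, 8, 4, 10, 12, 9, 13, 7, 5, 3, 2, 11] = (1 6 12 2)(3 8 13 11)(5 10)(7 9)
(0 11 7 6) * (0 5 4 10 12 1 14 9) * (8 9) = (0 11 7 6 5 4 10 12 1 14 8 9) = [11, 14, 2, 3, 10, 4, 5, 6, 9, 0, 12, 7, 1, 13, 8]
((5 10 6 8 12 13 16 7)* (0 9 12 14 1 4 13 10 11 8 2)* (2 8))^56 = (0 7 1 10 2 16 14 12 11 13 8 9 5 4 6)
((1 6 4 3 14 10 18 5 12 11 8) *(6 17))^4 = ((1 17 6 4 3 14 10 18 5 12 11 8))^4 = (1 3 5)(4 18 8)(6 10 11)(12 17 14)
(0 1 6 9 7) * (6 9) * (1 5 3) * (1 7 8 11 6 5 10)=(0 10 1 9 8 11 6 5 3 7)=[10, 9, 2, 7, 4, 3, 5, 0, 11, 8, 1, 6]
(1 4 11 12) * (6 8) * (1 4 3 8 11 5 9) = (1 3 8 6 11 12 4 5 9) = [0, 3, 2, 8, 5, 9, 11, 7, 6, 1, 10, 12, 4]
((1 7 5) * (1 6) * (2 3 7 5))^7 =((1 5 6)(2 3 7))^7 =(1 5 6)(2 3 7)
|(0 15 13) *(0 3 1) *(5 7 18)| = |(0 15 13 3 1)(5 7 18)| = 15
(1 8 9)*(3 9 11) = (1 8 11 3 9) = [0, 8, 2, 9, 4, 5, 6, 7, 11, 1, 10, 3]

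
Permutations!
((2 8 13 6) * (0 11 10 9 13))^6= ((0 11 10 9 13 6 2 8))^6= (0 2 13 10)(6 9 11 8)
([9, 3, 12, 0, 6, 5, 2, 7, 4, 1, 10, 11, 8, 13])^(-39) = (13)(0 9 1 3)(2 12 8 4 6)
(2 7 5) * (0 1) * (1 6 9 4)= (0 6 9 4 1)(2 7 5)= [6, 0, 7, 3, 1, 2, 9, 5, 8, 4]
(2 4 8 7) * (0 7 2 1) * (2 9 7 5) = (0 5 2 4 8 9 7 1) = [5, 0, 4, 3, 8, 2, 6, 1, 9, 7]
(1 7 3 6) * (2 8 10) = (1 7 3 6)(2 8 10) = [0, 7, 8, 6, 4, 5, 1, 3, 10, 9, 2]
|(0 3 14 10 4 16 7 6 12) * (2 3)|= 10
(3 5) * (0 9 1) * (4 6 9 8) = [8, 0, 2, 5, 6, 3, 9, 7, 4, 1] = (0 8 4 6 9 1)(3 5)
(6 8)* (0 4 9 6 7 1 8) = [4, 8, 2, 3, 9, 5, 0, 1, 7, 6] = (0 4 9 6)(1 8 7)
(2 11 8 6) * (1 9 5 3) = (1 9 5 3)(2 11 8 6) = [0, 9, 11, 1, 4, 3, 2, 7, 6, 5, 10, 8]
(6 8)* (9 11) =(6 8)(9 11) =[0, 1, 2, 3, 4, 5, 8, 7, 6, 11, 10, 9]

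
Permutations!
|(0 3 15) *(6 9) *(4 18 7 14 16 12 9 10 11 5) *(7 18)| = |(18)(0 3 15)(4 7 14 16 12 9 6 10 11 5)| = 30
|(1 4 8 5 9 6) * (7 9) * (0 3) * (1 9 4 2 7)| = 6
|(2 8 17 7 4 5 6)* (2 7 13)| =|(2 8 17 13)(4 5 6 7)| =4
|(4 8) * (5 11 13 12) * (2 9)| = 4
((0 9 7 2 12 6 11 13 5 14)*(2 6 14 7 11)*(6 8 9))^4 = ((0 6 2 12 14)(5 7 8 9 11 13))^4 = (0 14 12 2 6)(5 11 8)(7 13 9)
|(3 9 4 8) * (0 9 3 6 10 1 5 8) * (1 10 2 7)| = 6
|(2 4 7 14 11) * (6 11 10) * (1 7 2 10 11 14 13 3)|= |(1 7 13 3)(2 4)(6 14 11 10)|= 4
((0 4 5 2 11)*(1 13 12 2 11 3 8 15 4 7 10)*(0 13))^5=((0 7 10 1)(2 3 8 15 4 5 11 13 12))^5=(0 7 10 1)(2 5 3 11 8 13 15 12 4)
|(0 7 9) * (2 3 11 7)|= 6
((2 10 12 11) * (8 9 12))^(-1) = ((2 10 8 9 12 11))^(-1) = (2 11 12 9 8 10)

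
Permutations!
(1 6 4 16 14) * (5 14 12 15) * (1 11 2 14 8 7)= (1 6 4 16 12 15 5 8 7)(2 14 11)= [0, 6, 14, 3, 16, 8, 4, 1, 7, 9, 10, 2, 15, 13, 11, 5, 12]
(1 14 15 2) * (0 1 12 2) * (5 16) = (0 1 14 15)(2 12)(5 16) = [1, 14, 12, 3, 4, 16, 6, 7, 8, 9, 10, 11, 2, 13, 15, 0, 5]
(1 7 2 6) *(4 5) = [0, 7, 6, 3, 5, 4, 1, 2] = (1 7 2 6)(4 5)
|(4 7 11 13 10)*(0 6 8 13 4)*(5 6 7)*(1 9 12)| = |(0 7 11 4 5 6 8 13 10)(1 9 12)| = 9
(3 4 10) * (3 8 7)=(3 4 10 8 7)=[0, 1, 2, 4, 10, 5, 6, 3, 7, 9, 8]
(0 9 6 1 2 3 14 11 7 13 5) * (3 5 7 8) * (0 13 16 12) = [9, 2, 5, 14, 4, 13, 1, 16, 3, 6, 10, 8, 0, 7, 11, 15, 12] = (0 9 6 1 2 5 13 7 16 12)(3 14 11 8)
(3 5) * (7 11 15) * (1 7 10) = (1 7 11 15 10)(3 5) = [0, 7, 2, 5, 4, 3, 6, 11, 8, 9, 1, 15, 12, 13, 14, 10]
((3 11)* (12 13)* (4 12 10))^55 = (3 11)(4 10 13 12)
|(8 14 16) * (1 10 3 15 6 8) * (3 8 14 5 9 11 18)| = |(1 10 8 5 9 11 18 3 15 6 14 16)| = 12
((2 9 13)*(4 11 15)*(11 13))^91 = ((2 9 11 15 4 13))^91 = (2 9 11 15 4 13)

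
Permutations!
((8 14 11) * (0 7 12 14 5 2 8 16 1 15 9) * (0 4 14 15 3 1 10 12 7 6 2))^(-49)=(0 6 2 8 5)(1 3)(4 9 15 12 10 16 11 14)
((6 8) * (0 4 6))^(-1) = (0 8 6 4)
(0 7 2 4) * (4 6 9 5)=(0 7 2 6 9 5 4)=[7, 1, 6, 3, 0, 4, 9, 2, 8, 5]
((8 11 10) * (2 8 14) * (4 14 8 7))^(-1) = ((2 7 4 14)(8 11 10))^(-1) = (2 14 4 7)(8 10 11)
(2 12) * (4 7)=(2 12)(4 7)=[0, 1, 12, 3, 7, 5, 6, 4, 8, 9, 10, 11, 2]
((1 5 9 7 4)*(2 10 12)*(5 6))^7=(1 6 5 9 7 4)(2 10 12)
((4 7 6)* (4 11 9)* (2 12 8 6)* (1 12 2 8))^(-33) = (1 12)(4 6)(7 11)(8 9)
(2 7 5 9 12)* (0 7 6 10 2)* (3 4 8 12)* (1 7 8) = (0 8 12)(1 7 5 9 3 4)(2 6 10) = [8, 7, 6, 4, 1, 9, 10, 5, 12, 3, 2, 11, 0]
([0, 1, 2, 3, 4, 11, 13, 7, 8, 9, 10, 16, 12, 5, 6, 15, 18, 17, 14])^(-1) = (5 13 6 14 18 16 11)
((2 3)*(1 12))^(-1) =((1 12)(2 3))^(-1) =(1 12)(2 3)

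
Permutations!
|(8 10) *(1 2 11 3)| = 4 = |(1 2 11 3)(8 10)|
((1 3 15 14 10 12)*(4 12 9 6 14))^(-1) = ((1 3 15 4 12)(6 14 10 9))^(-1) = (1 12 4 15 3)(6 9 10 14)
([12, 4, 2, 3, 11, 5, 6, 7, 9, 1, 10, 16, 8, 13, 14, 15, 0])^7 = (0 16 11 4 1 9 8 12)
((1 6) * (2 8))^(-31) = (1 6)(2 8)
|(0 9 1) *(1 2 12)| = 5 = |(0 9 2 12 1)|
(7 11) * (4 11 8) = (4 11 7 8) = [0, 1, 2, 3, 11, 5, 6, 8, 4, 9, 10, 7]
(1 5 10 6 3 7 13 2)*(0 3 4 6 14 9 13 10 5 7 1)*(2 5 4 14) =(0 3 1 7 10 2)(4 6 14 9 13 5) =[3, 7, 0, 1, 6, 4, 14, 10, 8, 13, 2, 11, 12, 5, 9]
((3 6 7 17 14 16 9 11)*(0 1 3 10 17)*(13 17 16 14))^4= (17)(0 7 6 3 1)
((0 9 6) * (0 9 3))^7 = ((0 3)(6 9))^7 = (0 3)(6 9)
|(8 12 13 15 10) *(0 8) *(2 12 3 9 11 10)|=12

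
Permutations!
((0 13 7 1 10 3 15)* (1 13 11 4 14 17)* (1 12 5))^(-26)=((0 11 4 14 17 12 5 1 10 3 15)(7 13))^(-26)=(0 1 14 15 5 4 3 12 11 10 17)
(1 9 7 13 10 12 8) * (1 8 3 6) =[0, 9, 2, 6, 4, 5, 1, 13, 8, 7, 12, 11, 3, 10] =(1 9 7 13 10 12 3 6)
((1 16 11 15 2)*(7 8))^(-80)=(16)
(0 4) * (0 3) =(0 4 3) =[4, 1, 2, 0, 3]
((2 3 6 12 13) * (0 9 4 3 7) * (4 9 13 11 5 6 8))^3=(0 7 2 13)(5 11 12 6)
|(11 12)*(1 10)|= |(1 10)(11 12)|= 2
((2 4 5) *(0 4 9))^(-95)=(9)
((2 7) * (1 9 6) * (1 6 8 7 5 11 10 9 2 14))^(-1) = (1 14 7 8 9 10 11 5 2)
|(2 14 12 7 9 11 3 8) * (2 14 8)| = 8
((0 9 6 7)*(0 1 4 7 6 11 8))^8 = ((0 9 11 8)(1 4 7))^8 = (11)(1 7 4)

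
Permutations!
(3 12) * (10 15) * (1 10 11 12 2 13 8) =(1 10 15 11 12 3 2 13 8) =[0, 10, 13, 2, 4, 5, 6, 7, 1, 9, 15, 12, 3, 8, 14, 11]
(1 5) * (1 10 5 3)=(1 3)(5 10)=[0, 3, 2, 1, 4, 10, 6, 7, 8, 9, 5]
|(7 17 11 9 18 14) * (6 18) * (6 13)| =8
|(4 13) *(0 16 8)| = 6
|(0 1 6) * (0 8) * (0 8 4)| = 4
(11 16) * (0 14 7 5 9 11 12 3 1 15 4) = [14, 15, 2, 1, 0, 9, 6, 5, 8, 11, 10, 16, 3, 13, 7, 4, 12] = (0 14 7 5 9 11 16 12 3 1 15 4)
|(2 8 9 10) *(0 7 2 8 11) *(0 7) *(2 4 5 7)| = 6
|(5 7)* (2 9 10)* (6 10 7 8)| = 7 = |(2 9 7 5 8 6 10)|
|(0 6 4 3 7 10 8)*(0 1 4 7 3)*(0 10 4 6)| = |(1 6 7 4 10 8)| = 6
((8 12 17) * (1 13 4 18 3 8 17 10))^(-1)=(1 10 12 8 3 18 4 13)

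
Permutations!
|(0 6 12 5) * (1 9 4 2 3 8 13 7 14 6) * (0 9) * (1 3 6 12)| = 13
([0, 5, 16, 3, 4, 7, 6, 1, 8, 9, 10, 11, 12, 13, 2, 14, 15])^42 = (2 15)(14 16)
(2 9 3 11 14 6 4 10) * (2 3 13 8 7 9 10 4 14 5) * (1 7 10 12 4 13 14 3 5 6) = (1 7 9 14)(2 12 4 13 8 10 5)(3 11 6) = [0, 7, 12, 11, 13, 2, 3, 9, 10, 14, 5, 6, 4, 8, 1]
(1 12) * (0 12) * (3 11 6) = [12, 0, 2, 11, 4, 5, 3, 7, 8, 9, 10, 6, 1] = (0 12 1)(3 11 6)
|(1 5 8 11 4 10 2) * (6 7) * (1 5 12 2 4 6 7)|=14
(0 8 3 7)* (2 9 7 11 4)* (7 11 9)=(0 8 3 9 11 4 2 7)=[8, 1, 7, 9, 2, 5, 6, 0, 3, 11, 10, 4]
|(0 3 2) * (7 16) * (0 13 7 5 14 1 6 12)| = 11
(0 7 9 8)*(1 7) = (0 1 7 9 8) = [1, 7, 2, 3, 4, 5, 6, 9, 0, 8]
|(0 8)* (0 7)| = |(0 8 7)| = 3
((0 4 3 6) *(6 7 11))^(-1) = (0 6 11 7 3 4) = ((0 4 3 7 11 6))^(-1)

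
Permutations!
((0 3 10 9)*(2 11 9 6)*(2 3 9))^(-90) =((0 9)(2 11)(3 10 6))^(-90) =(11)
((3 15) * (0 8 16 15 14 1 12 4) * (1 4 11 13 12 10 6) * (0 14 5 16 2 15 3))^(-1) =((0 8 2 15)(1 10 6)(3 5 16)(4 14)(11 13 12))^(-1) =(0 15 2 8)(1 6 10)(3 16 5)(4 14)(11 12 13)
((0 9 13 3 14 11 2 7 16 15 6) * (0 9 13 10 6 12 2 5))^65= ((0 13 3 14 11 5)(2 7 16 15 12)(6 9 10))^65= (16)(0 5 11 14 3 13)(6 10 9)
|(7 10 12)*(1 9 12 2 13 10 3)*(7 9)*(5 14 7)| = 30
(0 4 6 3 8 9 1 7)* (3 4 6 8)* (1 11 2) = (0 6 4 8 9 11 2 1 7) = [6, 7, 1, 3, 8, 5, 4, 0, 9, 11, 10, 2]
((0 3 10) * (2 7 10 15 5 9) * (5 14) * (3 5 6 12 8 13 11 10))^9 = (0 12 7 10 6 2 11 14 9 13 15 5 8 3)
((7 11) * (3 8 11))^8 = ((3 8 11 7))^8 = (11)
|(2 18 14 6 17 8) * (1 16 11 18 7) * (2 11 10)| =30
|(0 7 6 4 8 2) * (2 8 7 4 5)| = 6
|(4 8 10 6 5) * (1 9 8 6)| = 12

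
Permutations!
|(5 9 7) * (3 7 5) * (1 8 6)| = 6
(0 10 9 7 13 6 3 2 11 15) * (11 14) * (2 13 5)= (0 10 9 7 5 2 14 11 15)(3 13 6)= [10, 1, 14, 13, 4, 2, 3, 5, 8, 7, 9, 15, 12, 6, 11, 0]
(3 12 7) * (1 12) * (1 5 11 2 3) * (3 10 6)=(1 12 7)(2 10 6 3 5 11)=[0, 12, 10, 5, 4, 11, 3, 1, 8, 9, 6, 2, 7]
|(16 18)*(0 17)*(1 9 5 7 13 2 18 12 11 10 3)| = |(0 17)(1 9 5 7 13 2 18 16 12 11 10 3)| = 12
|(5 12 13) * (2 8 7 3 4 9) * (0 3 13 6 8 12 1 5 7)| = 8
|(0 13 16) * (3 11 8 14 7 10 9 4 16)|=|(0 13 3 11 8 14 7 10 9 4 16)|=11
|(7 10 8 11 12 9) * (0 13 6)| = |(0 13 6)(7 10 8 11 12 9)| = 6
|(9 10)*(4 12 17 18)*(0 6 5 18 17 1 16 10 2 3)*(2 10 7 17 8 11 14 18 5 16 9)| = |(0 6 16 7 17 8 11 14 18 4 12 1 9 10 2 3)| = 16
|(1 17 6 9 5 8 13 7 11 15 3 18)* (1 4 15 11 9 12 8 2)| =|(1 17 6 12 8 13 7 9 5 2)(3 18 4 15)| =20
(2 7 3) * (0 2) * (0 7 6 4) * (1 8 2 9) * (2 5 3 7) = (0 9 1 8 5 3 2 6 4) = [9, 8, 6, 2, 0, 3, 4, 7, 5, 1]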